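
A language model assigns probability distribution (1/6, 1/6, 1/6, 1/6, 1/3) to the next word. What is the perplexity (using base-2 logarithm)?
4.7622

Perplexity is 2^H (or exp(H) for natural log).

First, H = -Σ p log p = 2.2516 bits
Perplexity = 2^2.2516 = 4.7622

Interpretation: The model's uncertainty is equivalent to choosing uniformly among 4.8 options.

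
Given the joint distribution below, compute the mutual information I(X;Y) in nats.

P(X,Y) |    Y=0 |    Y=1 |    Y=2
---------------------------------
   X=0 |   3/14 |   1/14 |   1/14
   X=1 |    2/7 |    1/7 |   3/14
0.0132 nats

Mutual information: I(X;Y) = H(X) + H(Y) - H(X,Y)

Marginals:
P(X) = (5/14, 9/14), H(X) = 0.6518 nats
P(Y) = (1/2, 3/14, 2/7), H(Y) = 1.0346 nats

Joint entropy: H(X,Y) = 1.6731 nats

I(X;Y) = 0.6518 + 1.0346 - 1.6731 = 0.0132 nats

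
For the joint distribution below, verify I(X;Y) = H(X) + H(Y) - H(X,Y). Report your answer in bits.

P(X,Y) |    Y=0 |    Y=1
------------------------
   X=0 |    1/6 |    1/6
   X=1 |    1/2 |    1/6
I(X;Y) = 0.0441 bits

Mutual information has multiple equivalent forms:
- I(X;Y) = H(X) - H(X|Y)
- I(X;Y) = H(Y) - H(Y|X)
- I(X;Y) = H(X) + H(Y) - H(X,Y)

Computing all quantities:
H(X) = 0.9183, H(Y) = 0.9183, H(X,Y) = 1.7925
H(X|Y) = 0.8742, H(Y|X) = 0.8742

Verification:
H(X) - H(X|Y) = 0.9183 - 0.8742 = 0.0441
H(Y) - H(Y|X) = 0.9183 - 0.8742 = 0.0441
H(X) + H(Y) - H(X,Y) = 0.9183 + 0.9183 - 1.7925 = 0.0441

All forms give I(X;Y) = 0.0441 bits. ✓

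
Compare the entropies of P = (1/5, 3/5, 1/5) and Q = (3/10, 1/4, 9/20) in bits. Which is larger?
Q

Computing entropies in bits:
H(P) = 1.3710
H(Q) = 1.5395

Distribution Q has higher entropy.

Intuition: The distribution closer to uniform (more spread out) has higher entropy.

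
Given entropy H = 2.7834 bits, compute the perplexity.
6.8847

Perplexity is 2^H (or exp(H) for natural log).

H = 2.7834 bits
Perplexity = 2^2.7834 = 6.8847

Interpretation: The model's uncertainty is equivalent to choosing uniformly among 6.9 options.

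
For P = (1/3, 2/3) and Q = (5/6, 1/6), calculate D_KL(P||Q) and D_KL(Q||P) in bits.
D_KL(P||Q) = 0.8927, D_KL(Q||P) = 0.7683

KL divergence is not symmetric: D_KL(P||Q) ≠ D_KL(Q||P) in general.

D_KL(P||Q) = 0.8927 bits
D_KL(Q||P) = 0.7683 bits

No, they are not equal!

This asymmetry is why KL divergence is not a true distance metric.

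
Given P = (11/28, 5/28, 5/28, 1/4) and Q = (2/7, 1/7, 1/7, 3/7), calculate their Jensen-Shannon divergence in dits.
0.0079 dits

Jensen-Shannon divergence is:
JSD(P||Q) = 0.5 × D_KL(P||M) + 0.5 × D_KL(Q||M)
where M = 0.5 × (P + Q) is the mixture distribution.

M = 0.5 × (11/28, 5/28, 5/28, 1/4) + 0.5 × (2/7, 1/7, 1/7, 3/7) = (0.339286, 0.160714, 0.160714, 0.339286)

D_KL(P||M) = 0.0082 dits
D_KL(Q||M) = 0.0075 dits

JSD(P||Q) = 0.5 × 0.0082 + 0.5 × 0.0075 = 0.0079 dits

Unlike KL divergence, JSD is symmetric and bounded: 0 ≤ JSD ≤ log(2).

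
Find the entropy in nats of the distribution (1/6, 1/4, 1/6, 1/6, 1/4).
1.5890 nats

Shannon entropy is H(X) = -Σ p(x) log p(x).

For P = (1/6, 1/4, 1/6, 1/6, 1/4):
H = -1/6 × log_e(1/6) -1/4 × log_e(1/4) -1/6 × log_e(1/6) -1/6 × log_e(1/6) -1/4 × log_e(1/4)
H = 1.5890 nats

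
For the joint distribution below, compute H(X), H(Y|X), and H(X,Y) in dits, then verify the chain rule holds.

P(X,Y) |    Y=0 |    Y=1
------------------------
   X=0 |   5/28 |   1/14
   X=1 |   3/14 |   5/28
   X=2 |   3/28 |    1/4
H(X,Y) = 0.7469, H(X) = 0.4696, H(Y|X) = 0.2773 (all in dits)

Chain rule: H(X,Y) = H(X) + H(Y|X)

Left side — joint entropy directly:
H(X,Y) = -Σ p(x,y) log p(x,y) = 0.7469 dits

Right side — compute H(Y|X) from the conditional distributions:
P(X) = (1/4, 11/28, 5/14), so H(X) = 0.4696 dits
H(Y|X) = Σ_x P(X=x) · H(Y|X=x):
  P(Y|X=0) = (5/7, 2/7), H(Y|X=0) = 0.2598, weight P(X=0) = 1/4
  P(Y|X=1) = (6/11, 5/11), H(Y|X=1) = 0.2992, weight P(X=1) = 11/28
  P(Y|X=2) = (3/10, 7/10), H(Y|X=2) = 0.2653, weight P(X=2) = 5/14
H(Y|X) = 0.2773 dits

H(X) + H(Y|X) = 0.4696 + 0.2773 = 0.7469 dits

Both sides equal 0.7469 dits. ✓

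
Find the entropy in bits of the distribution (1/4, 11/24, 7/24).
1.5343 bits

Shannon entropy is H(X) = -Σ p(x) log p(x).

For P = (1/4, 11/24, 7/24):
H = -1/4 × log_2(1/4) -11/24 × log_2(11/24) -7/24 × log_2(7/24)
H = 1.5343 bits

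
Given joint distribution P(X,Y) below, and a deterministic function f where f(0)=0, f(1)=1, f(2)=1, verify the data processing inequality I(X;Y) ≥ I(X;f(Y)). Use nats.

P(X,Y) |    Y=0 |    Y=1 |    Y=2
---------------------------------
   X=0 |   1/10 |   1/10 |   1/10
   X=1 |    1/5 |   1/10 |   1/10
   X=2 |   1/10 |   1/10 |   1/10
I(X;Y) = 0.0138, I(X;f(Y)) = 0.0138, inequality holds: 0.0138 ≥ 0.0138

Data Processing Inequality: For any Markov chain X → Y → Z, we have I(X;Y) ≥ I(X;Z).

Here Z = f(Y) is a deterministic function of Y, forming X → Y → Z.

Original I(X;Y) = 0.0138 nats

After applying f:
P(X,Z) where Z=f(Y):
- P(X,Z=0) = P(X,Y=0)
- P(X,Z=1) = P(X,Y=1) + P(X,Y=2)

I(X;Z) = I(X;f(Y)) = 0.0138 nats

Verification: 0.0138 ≥ 0.0138 ✓

Information cannot be created by processing; the function f can only lose information about X.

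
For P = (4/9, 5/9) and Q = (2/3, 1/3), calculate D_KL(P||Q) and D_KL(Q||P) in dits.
D_KL(P||Q) = 0.0450, D_KL(Q||P) = 0.0434

KL divergence is not symmetric: D_KL(P||Q) ≠ D_KL(Q||P) in general.

D_KL(P||Q) = 0.0450 dits
D_KL(Q||P) = 0.0434 dits

No, they are not equal!

This asymmetry is why KL divergence is not a true distance metric.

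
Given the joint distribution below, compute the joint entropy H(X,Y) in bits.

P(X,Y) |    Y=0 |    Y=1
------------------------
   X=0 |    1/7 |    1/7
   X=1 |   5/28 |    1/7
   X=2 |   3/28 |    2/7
2.5086 bits

Joint entropy is H(X,Y) = -Σ_{x,y} p(x,y) log p(x,y).

Summing over all non-zero entries:
H(X,Y) = -[1/7·log_2(1/7) + 1/7·log_2(1/7) + 5/28·log_2(5/28) + 1/7·log_2(1/7) + 3/28·log_2(3/28) + 2/7·log_2(2/7)]
H(X,Y) = 2.5086 bits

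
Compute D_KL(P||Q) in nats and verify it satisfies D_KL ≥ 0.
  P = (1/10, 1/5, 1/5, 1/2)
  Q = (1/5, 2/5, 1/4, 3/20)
0.3494 nats

KL divergence satisfies the Gibbs inequality: D_KL(P||Q) ≥ 0 for all distributions P, Q.

D_KL(P||Q) = Σ p(x) log(p(x)/q(x))
Term by term:
  x=0: 1/10 × log_e[(1/10)/(1/5)] = -0.0693
  x=1: 1/5 × log_e[(1/5)/(2/5)] = -0.1386
  x=2: 1/5 × log_e[(1/5)/(1/4)] = -0.0446
  x=3: 1/2 × log_e[(1/2)/(3/20)] = 0.6020
D_KL(P||Q) = 0.3494 nats

D_KL(P||Q) = 0.3494 ≥ 0 ✓

This non-negativity is a fundamental property: relative entropy cannot be negative because it measures how different Q is from P.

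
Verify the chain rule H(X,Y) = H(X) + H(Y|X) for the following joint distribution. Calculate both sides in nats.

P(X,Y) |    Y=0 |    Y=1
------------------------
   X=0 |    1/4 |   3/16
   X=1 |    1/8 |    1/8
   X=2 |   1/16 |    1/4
H(X,Y) = 1.7002, H(X) = 1.0717, H(Y|X) = 0.6284 (all in nats)

Chain rule: H(X,Y) = H(X) + H(Y|X)

Left side — joint entropy directly:
H(X,Y) = -Σ p(x,y) log p(x,y) = 1.7002 nats

Right side — compute H(Y|X) from the conditional distributions:
P(X) = (7/16, 1/4, 5/16), so H(X) = 1.0717 nats
H(Y|X) = Σ_x P(X=x) · H(Y|X=x):
  P(Y|X=0) = (4/7, 3/7), H(Y|X=0) = 0.6829, weight P(X=0) = 7/16
  P(Y|X=1) = (1/2, 1/2), H(Y|X=1) = 0.6931, weight P(X=1) = 1/4
  P(Y|X=2) = (1/5, 4/5), H(Y|X=2) = 0.5004, weight P(X=2) = 5/16
H(Y|X) = 0.6284 nats

H(X) + H(Y|X) = 1.0717 + 0.6284 = 1.7002 nats

Both sides equal 1.7002 nats. ✓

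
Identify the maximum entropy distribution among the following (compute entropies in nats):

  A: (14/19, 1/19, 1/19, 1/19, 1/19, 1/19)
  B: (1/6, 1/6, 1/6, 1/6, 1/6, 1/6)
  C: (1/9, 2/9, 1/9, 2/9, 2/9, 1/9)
B

For a discrete distribution over n outcomes, entropy is maximized by the uniform distribution.

Computing entropies:
H(A) = 0.9999 nats
H(B) = 1.7918 nats
H(C) = 1.7351 nats

The uniform distribution (where all probabilities equal 1/6) achieves the maximum entropy of log_e(6) = 1.7918 nats.

Distribution B has the highest entropy.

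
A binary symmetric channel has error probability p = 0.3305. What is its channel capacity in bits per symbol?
0.0846 bits

For a binary symmetric channel (BSC) with error probability p:
Capacity C = 1 - H(p) bits per symbol

where H(p) = -p log₂(p) - (1-p) log₂(1-p) is the binary entropy function.

H(0.3305) = 0.9154 bits
C = 1 - 0.9154 = 0.0846 bits per symbol

This means we can reliably transmit up to 0.0846 bits of information per channel use.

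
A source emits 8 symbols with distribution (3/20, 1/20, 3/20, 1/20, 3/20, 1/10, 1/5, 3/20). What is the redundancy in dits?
0.0388 dits

Redundancy measures how far a source is from maximum entropy:
R = H_max - H(X)

Maximum entropy for 8 symbols: H_max = log_10(8) = 0.9031 dits
Actual entropy: H(X) = 0.8642 dits
Redundancy: R = 0.9031 - 0.8642 = 0.0388 dits

This redundancy represents potential for compression: the source could be compressed by 0.0388 dits per symbol.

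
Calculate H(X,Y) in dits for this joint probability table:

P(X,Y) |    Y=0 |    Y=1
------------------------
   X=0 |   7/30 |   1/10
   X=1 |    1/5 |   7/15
0.5417 dits

Joint entropy is H(X,Y) = -Σ_{x,y} p(x,y) log p(x,y).

Summing over all non-zero entries:
H(X,Y) = -[7/30·log_10(7/30) + 1/10·log_10(1/10) + 1/5·log_10(1/5) + 7/15·log_10(7/15)]
H(X,Y) = 0.5417 dits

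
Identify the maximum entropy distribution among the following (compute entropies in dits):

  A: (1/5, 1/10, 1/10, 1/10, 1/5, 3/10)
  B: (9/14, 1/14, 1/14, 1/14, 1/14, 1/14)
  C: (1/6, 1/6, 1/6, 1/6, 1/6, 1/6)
C

For a discrete distribution over n outcomes, entropy is maximized by the uniform distribution.

Computing entropies:
H(A) = 0.7365 dits
H(B) = 0.5327 dits
H(C) = 0.7782 dits

The uniform distribution (where all probabilities equal 1/6) achieves the maximum entropy of log_10(6) = 0.7782 dits.

Distribution C has the highest entropy.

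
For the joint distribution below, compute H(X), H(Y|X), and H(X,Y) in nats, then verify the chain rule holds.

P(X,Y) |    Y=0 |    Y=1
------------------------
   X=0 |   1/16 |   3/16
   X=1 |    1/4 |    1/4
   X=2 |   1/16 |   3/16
H(X,Y) = 1.6675, H(X) = 1.0397, H(Y|X) = 0.6277 (all in nats)

Chain rule: H(X,Y) = H(X) + H(Y|X)

Left side — joint entropy directly:
H(X,Y) = -Σ p(x,y) log p(x,y) = 1.6675 nats

Right side — compute H(Y|X) from the conditional distributions:
P(X) = (1/4, 1/2, 1/4), so H(X) = 1.0397 nats
H(Y|X) = Σ_x P(X=x) · H(Y|X=x):
  P(Y|X=0) = (1/4, 3/4), H(Y|X=0) = 0.5623, weight P(X=0) = 1/4
  P(Y|X=1) = (1/2, 1/2), H(Y|X=1) = 0.6931, weight P(X=1) = 1/2
  P(Y|X=2) = (1/4, 3/4), H(Y|X=2) = 0.5623, weight P(X=2) = 1/4
H(Y|X) = 0.6277 nats

H(X) + H(Y|X) = 1.0397 + 0.6277 = 1.6675 nats

Both sides equal 1.6675 nats. ✓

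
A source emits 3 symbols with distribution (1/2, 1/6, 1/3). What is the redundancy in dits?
0.0379 dits

Redundancy measures how far a source is from maximum entropy:
R = H_max - H(X)

Maximum entropy for 3 symbols: H_max = log_10(3) = 0.4771 dits
Actual entropy: H(X) = 0.4392 dits
Redundancy: R = 0.4771 - 0.4392 = 0.0379 dits

This redundancy represents potential for compression: the source could be compressed by 0.0379 dits per symbol.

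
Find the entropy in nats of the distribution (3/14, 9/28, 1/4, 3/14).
1.3716 nats

Shannon entropy is H(X) = -Σ p(x) log p(x).

For P = (3/14, 9/28, 1/4, 3/14):
H = -3/14 × log_e(3/14) -9/28 × log_e(9/28) -1/4 × log_e(1/4) -3/14 × log_e(3/14)
H = 1.3716 nats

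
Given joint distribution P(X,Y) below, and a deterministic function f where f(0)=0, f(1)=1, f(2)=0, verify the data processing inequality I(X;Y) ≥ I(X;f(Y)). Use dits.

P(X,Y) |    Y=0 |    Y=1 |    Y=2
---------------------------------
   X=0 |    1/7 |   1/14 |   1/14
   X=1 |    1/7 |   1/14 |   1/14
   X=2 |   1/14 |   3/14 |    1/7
I(X;Y) = 0.0286, I(X;f(Y)) = 0.0145, inequality holds: 0.0286 ≥ 0.0145

Data Processing Inequality: For any Markov chain X → Y → Z, we have I(X;Y) ≥ I(X;Z).

Here Z = f(Y) is a deterministic function of Y, forming X → Y → Z.

Original I(X;Y) = 0.0286 dits

After applying f:
P(X,Z) where Z=f(Y):
- P(X,Z=0) = P(X,Y=0) + P(X,Y=2)
- P(X,Z=1) = P(X,Y=1)

I(X;Z) = I(X;f(Y)) = 0.0145 dits

Verification: 0.0286 ≥ 0.0145 ✓

Information cannot be created by processing; the function f can only lose information about X.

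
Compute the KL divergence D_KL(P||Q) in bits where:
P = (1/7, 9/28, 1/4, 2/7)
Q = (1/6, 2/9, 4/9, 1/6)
0.1540 bits

KL divergence: D_KL(P||Q) = Σ p(x) log(p(x)/q(x))

Computing term by term:
  x=0: 1/7 × log_2[(1/7)/(1/6)] = 1/7 × -0.2224 = -0.0318
  x=1: 9/28 × log_2[(9/28)/(2/9)] = 9/28 × 0.5325 = 0.1712
  x=2: 1/4 × log_2[(1/4)/(4/9)] = 1/4 × -0.8301 = -0.2075
  x=3: 2/7 × log_2[(2/7)/(1/6)] = 2/7 × 0.7776 = 0.2222

D_KL(P||Q) = 0.1540 bits

Note: KL divergence is always non-negative and equals 0 iff P = Q.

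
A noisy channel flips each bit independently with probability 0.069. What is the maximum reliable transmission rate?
0.6378 bits

For a binary symmetric channel (BSC) with error probability p:
Capacity C = 1 - H(p) bits per symbol

where H(p) = -p log₂(p) - (1-p) log₂(1-p) is the binary entropy function.

H(0.069) = 0.3622 bits
C = 1 - 0.3622 = 0.6378 bits per symbol

This means we can reliably transmit up to 0.6378 bits of information per channel use.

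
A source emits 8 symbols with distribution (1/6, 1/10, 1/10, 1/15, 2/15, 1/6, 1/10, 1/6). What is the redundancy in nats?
0.0436 nats

Redundancy measures how far a source is from maximum entropy:
R = H_max - H(X)

Maximum entropy for 8 symbols: H_max = log_e(8) = 2.0794 nats
Actual entropy: H(X) = 2.0358 nats
Redundancy: R = 2.0794 - 2.0358 = 0.0436 nats

This redundancy represents potential for compression: the source could be compressed by 0.0436 nats per symbol.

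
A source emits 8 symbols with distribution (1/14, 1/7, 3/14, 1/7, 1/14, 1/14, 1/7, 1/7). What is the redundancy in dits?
0.0312 dits

Redundancy measures how far a source is from maximum entropy:
R = H_max - H(X)

Maximum entropy for 8 symbols: H_max = log_10(8) = 0.9031 dits
Actual entropy: H(X) = 0.8719 dits
Redundancy: R = 0.9031 - 0.8719 = 0.0312 dits

This redundancy represents potential for compression: the source could be compressed by 0.0312 dits per symbol.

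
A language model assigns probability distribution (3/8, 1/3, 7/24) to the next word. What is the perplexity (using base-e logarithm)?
2.9844

Perplexity is e^H (or exp(H) for natural log).

First, H = -Σ p log p = 1.0934 nats
Perplexity = e^1.0934 = 2.9844

Interpretation: The model's uncertainty is equivalent to choosing uniformly among 3.0 options.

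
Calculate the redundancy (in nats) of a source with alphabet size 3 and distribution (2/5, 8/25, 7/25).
0.0110 nats

Redundancy measures how far a source is from maximum entropy:
R = H_max - H(X)

Maximum entropy for 3 symbols: H_max = log_e(3) = 1.0986 nats
Actual entropy: H(X) = 1.0876 nats
Redundancy: R = 1.0986 - 1.0876 = 0.0110 nats

This redundancy represents potential for compression: the source could be compressed by 0.0110 nats per symbol.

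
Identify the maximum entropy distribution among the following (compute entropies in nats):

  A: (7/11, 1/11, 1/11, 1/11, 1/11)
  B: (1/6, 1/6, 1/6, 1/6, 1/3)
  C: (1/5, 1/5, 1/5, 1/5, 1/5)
C

For a discrete distribution over n outcomes, entropy is maximized by the uniform distribution.

Computing entropies:
H(A) = 1.1596 nats
H(B) = 1.5607 nats
H(C) = 1.6094 nats

The uniform distribution (where all probabilities equal 1/5) achieves the maximum entropy of log_e(5) = 1.6094 nats.

Distribution C has the highest entropy.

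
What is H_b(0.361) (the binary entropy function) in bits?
0.9435 bits

The binary entropy function is:
H(p) = -p log(p) - (1-p) log(1-p)

H(0.361) = -0.361 × log_2(0.361) - 0.639 × log_2(0.639)
H(0.361) = 0.9435 bits

Note: Binary entropy is maximized at p=0.5 (H=1 bit) and minimized at p=0 or p=1 (H=0).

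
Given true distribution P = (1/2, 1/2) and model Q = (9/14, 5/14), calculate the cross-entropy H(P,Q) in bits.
1.0614 bits

Cross-entropy: H(P,Q) = -Σ p(x) log q(x)

Alternatively: H(P,Q) = H(P) + D_KL(P||Q)
H(P) = 1.0000 bits
D_KL(P||Q) = 0.0614 bits

H(P,Q) = 1.0000 + 0.0614 = 1.0614 bits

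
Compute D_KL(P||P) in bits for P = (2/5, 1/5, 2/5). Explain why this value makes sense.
0.0000 bits

KL divergence satisfies the Gibbs inequality: D_KL(P||Q) ≥ 0 for all distributions P, Q.

D_KL(P||Q) = Σ p(x) log(p(x)/q(x))
Each term is p(x) × log_2(p(x)/p(x)) = p(x) × log_2(1) = 0, so the sum is 0.
D_KL(P||Q) = 0.0000 bits

When P = Q, the KL divergence is exactly 0, as there is no 'divergence' between identical distributions.

This non-negativity is a fundamental property: relative entropy cannot be negative because it measures how different Q is from P.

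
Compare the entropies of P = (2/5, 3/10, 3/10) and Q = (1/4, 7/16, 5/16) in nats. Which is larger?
P

Computing entropies in nats:
H(P) = 1.0889
H(Q) = 1.0717

Distribution P has higher entropy.

Intuition: The distribution closer to uniform (more spread out) has higher entropy.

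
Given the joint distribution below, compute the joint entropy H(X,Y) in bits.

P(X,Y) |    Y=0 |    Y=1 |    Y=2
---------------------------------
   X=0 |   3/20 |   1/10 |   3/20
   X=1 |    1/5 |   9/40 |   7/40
2.5419 bits

Joint entropy is H(X,Y) = -Σ_{x,y} p(x,y) log p(x,y).

Summing over all non-zero entries:
H(X,Y) = -[3/20·log_2(3/20) + 1/10·log_2(1/10) + 3/20·log_2(3/20) + 1/5·log_2(1/5) + 9/40·log_2(9/40) + 7/40·log_2(7/40)]
H(X,Y) = 2.5419 bits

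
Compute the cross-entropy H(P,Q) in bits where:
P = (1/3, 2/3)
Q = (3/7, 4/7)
0.9457 bits

Cross-entropy: H(P,Q) = -Σ p(x) log q(x)

Alternatively: H(P,Q) = H(P) + D_KL(P||Q)
H(P) = 0.9183 bits
D_KL(P||Q) = 0.0274 bits

H(P,Q) = 0.9183 + 0.0274 = 0.9457 bits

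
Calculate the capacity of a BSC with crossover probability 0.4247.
0.0164 bits

For a binary symmetric channel (BSC) with error probability p:
Capacity C = 1 - H(p) bits per symbol

where H(p) = -p log₂(p) - (1-p) log₂(1-p) is the binary entropy function.

H(0.4247) = 0.9836 bits
C = 1 - 0.9836 = 0.0164 bits per symbol

This means we can reliably transmit up to 0.0164 bits of information per channel use.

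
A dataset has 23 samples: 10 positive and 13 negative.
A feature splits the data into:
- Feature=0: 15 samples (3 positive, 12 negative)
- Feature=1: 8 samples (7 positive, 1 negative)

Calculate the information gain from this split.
0.3278 bits

Information Gain = H(Y) - H(Y|Feature)

Before split:
P(positive) = 10/23 = 0.4348
H(Y) = 0.9877 bits

After split:
Feature=0: H = 0.7219 bits (weight = 15/23)
Feature=1: H = 0.5436 bits (weight = 8/23)
H(Y|Feature) = (15/23)×0.7219 + (8/23)×0.5436 = 0.6599 bits

Information Gain = 0.9877 - 0.6599 = 0.3278 bits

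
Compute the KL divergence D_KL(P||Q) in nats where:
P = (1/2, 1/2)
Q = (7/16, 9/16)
0.0079 nats

KL divergence: D_KL(P||Q) = Σ p(x) log(p(x)/q(x))

Computing term by term:
  x=0: 1/2 × log_e[(1/2)/(7/16)] = 1/2 × 0.1335 = 0.0668
  x=1: 1/2 × log_e[(1/2)/(9/16)] = 1/2 × -0.1178 = -0.0589

D_KL(P||Q) = 0.0079 nats

Note: KL divergence is always non-negative and equals 0 iff P = Q.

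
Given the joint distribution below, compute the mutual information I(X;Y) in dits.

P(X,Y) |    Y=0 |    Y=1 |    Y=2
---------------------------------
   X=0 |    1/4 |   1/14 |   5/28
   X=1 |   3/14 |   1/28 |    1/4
0.0058 dits

Mutual information: I(X;Y) = H(X) + H(Y) - H(X,Y)

Marginals:
P(X) = (1/2, 1/2), H(X) = 0.3010 dits
P(Y) = (13/28, 3/28, 3/7), H(Y) = 0.4163 dits

Joint entropy: H(X,Y) = 0.7115 dits

I(X;Y) = 0.3010 + 0.4163 - 0.7115 = 0.0058 dits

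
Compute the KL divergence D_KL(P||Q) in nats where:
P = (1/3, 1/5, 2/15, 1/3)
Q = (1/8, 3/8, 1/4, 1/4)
0.2133 nats

KL divergence: D_KL(P||Q) = Σ p(x) log(p(x)/q(x))

Computing term by term:
  x=0: 1/3 × log_e[(1/3)/(1/8)] = 1/3 × 0.9808 = 0.3269
  x=1: 1/5 × log_e[(1/5)/(3/8)] = 1/5 × -0.6286 = -0.1257
  x=2: 2/15 × log_e[(2/15)/(1/4)] = 2/15 × -0.6286 = -0.0838
  x=3: 1/3 × log_e[(1/3)/(1/4)] = 1/3 × 0.2877 = 0.0959

D_KL(P||Q) = 0.2133 nats

Note: KL divergence is always non-negative and equals 0 iff P = Q.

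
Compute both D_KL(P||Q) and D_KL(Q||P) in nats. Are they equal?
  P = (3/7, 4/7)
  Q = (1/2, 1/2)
D_KL(P||Q) = 0.0102, D_KL(Q||P) = 0.0103

KL divergence is not symmetric: D_KL(P||Q) ≠ D_KL(Q||P) in general.

D_KL(P||Q) = 0.0102 nats
D_KL(Q||P) = 0.0103 nats

No, they are not equal!

This asymmetry is why KL divergence is not a true distance metric.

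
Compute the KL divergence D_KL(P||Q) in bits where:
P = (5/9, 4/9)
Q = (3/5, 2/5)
0.0059 bits

KL divergence: D_KL(P||Q) = Σ p(x) log(p(x)/q(x))

Computing term by term:
  x=0: 5/9 × log_2[(5/9)/(3/5)] = 5/9 × -0.1110 = -0.0617
  x=1: 4/9 × log_2[(4/9)/(2/5)] = 4/9 × 0.1520 = 0.0676

D_KL(P||Q) = 0.0059 bits

Note: KL divergence is always non-negative and equals 0 iff P = Q.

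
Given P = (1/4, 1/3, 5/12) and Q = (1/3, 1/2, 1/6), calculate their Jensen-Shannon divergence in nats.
0.0390 nats

Jensen-Shannon divergence is:
JSD(P||Q) = 0.5 × D_KL(P||M) + 0.5 × D_KL(Q||M)
where M = 0.5 × (P + Q) is the mixture distribution.

M = 0.5 × (1/4, 1/3, 5/12) + 0.5 × (1/3, 1/2, 1/6) = (7/24, 5/12, 7/24)

D_KL(P||M) = 0.0357 nats
D_KL(Q||M) = 0.0424 nats

JSD(P||Q) = 0.5 × 0.0357 + 0.5 × 0.0424 = 0.0390 nats

Unlike KL divergence, JSD is symmetric and bounded: 0 ≤ JSD ≤ log(2).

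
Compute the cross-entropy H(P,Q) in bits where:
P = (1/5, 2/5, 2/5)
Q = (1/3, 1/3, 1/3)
1.5850 bits

Cross-entropy: H(P,Q) = -Σ p(x) log q(x)

Alternatively: H(P,Q) = H(P) + D_KL(P||Q)
H(P) = 1.5219 bits
D_KL(P||Q) = 0.0630 bits

H(P,Q) = 1.5219 + 0.0630 = 1.5850 bits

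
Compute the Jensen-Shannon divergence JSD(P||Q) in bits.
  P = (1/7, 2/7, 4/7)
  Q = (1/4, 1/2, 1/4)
0.0786 bits

Jensen-Shannon divergence is:
JSD(P||Q) = 0.5 × D_KL(P||M) + 0.5 × D_KL(Q||M)
where M = 0.5 × (P + Q) is the mixture distribution.

M = 0.5 × (1/7, 2/7, 4/7) + 0.5 × (1/4, 1/2, 1/4) = (0.196429, 11/28, 0.410714)

D_KL(P||M) = 0.0754 bits
D_KL(Q||M) = 0.0819 bits

JSD(P||Q) = 0.5 × 0.0754 + 0.5 × 0.0819 = 0.0786 bits

Unlike KL divergence, JSD is symmetric and bounded: 0 ≤ JSD ≤ log(2).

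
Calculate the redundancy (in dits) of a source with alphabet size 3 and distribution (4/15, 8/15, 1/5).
0.0387 dits

Redundancy measures how far a source is from maximum entropy:
R = H_max - H(X)

Maximum entropy for 3 symbols: H_max = log_10(3) = 0.4771 dits
Actual entropy: H(X) = 0.4385 dits
Redundancy: R = 0.4771 - 0.4385 = 0.0387 dits

This redundancy represents potential for compression: the source could be compressed by 0.0387 dits per symbol.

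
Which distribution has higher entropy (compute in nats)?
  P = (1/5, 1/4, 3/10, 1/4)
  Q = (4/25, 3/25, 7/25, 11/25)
P

Computing entropies in nats:
H(P) = 1.3762
H(Q) = 1.2653

Distribution P has higher entropy.

Intuition: The distribution closer to uniform (more spread out) has higher entropy.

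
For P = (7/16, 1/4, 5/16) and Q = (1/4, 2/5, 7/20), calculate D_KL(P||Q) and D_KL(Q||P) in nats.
D_KL(P||Q) = 0.0919, D_KL(Q||P) = 0.0878

KL divergence is not symmetric: D_KL(P||Q) ≠ D_KL(Q||P) in general.

D_KL(P||Q) = 0.0919 nats
D_KL(Q||P) = 0.0878 nats

No, they are not equal!

This asymmetry is why KL divergence is not a true distance metric.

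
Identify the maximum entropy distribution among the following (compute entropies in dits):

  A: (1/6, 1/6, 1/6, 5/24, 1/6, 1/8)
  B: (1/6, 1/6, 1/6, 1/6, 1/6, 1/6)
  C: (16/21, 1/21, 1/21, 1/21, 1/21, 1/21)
B

For a discrete distribution over n outcomes, entropy is maximized by the uniform distribution.

Computing entropies:
H(A) = 0.7736 dits
H(B) = 0.7782 dits
H(C) = 0.4048 dits

The uniform distribution (where all probabilities equal 1/6) achieves the maximum entropy of log_10(6) = 0.7782 dits.

Distribution B has the highest entropy.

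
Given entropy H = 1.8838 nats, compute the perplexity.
6.5785

Perplexity is e^H (or exp(H) for natural log).

H = 1.8838 nats
Perplexity = e^1.8838 = 6.5785

Interpretation: The model's uncertainty is equivalent to choosing uniformly among 6.6 options.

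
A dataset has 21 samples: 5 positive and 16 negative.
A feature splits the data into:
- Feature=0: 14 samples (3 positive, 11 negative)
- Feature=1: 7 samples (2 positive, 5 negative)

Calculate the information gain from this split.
0.0044 bits

Information Gain = H(Y) - H(Y|Feature)

Before split:
P(positive) = 5/21 = 0.2381
H(Y) = 0.7919 bits

After split:
Feature=0: H = 0.7496 bits (weight = 14/21)
Feature=1: H = 0.8631 bits (weight = 7/21)
H(Y|Feature) = (14/21)×0.7496 + (7/21)×0.8631 = 0.7874 bits

Information Gain = 0.7919 - 0.7874 = 0.0044 bits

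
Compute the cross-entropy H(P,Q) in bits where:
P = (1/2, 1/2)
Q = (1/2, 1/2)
1.0000 bits

Cross-entropy: H(P,Q) = -Σ p(x) log q(x)

Alternatively: H(P,Q) = H(P) + D_KL(P||Q)
H(P) = 1.0000 bits
D_KL(P||Q) = 0.0000 bits

H(P,Q) = 1.0000 + 0.0000 = 1.0000 bits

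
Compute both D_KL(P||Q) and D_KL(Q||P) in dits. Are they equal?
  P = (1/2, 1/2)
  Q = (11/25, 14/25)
D_KL(P||Q) = 0.0031, D_KL(Q||P) = 0.0031

KL divergence is not symmetric: D_KL(P||Q) ≠ D_KL(Q||P) in general.

D_KL(P||Q) = 0.0031 dits
D_KL(Q||P) = 0.0031 dits

In this case they happen to be equal (to 4 decimal places).

This asymmetry is why KL divergence is not a true distance metric.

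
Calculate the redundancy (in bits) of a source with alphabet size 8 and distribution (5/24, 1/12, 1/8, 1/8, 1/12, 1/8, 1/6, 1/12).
0.0765 bits

Redundancy measures how far a source is from maximum entropy:
R = H_max - H(X)

Maximum entropy for 8 symbols: H_max = log_2(8) = 3.0000 bits
Actual entropy: H(X) = 2.9235 bits
Redundancy: R = 3.0000 - 2.9235 = 0.0765 bits

This redundancy represents potential for compression: the source could be compressed by 0.0765 bits per symbol.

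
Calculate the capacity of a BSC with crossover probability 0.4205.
0.0183 bits

For a binary symmetric channel (BSC) with error probability p:
Capacity C = 1 - H(p) bits per symbol

where H(p) = -p log₂(p) - (1-p) log₂(1-p) is the binary entropy function.

H(0.4205) = 0.9817 bits
C = 1 - 0.9817 = 0.0183 bits per symbol

This means we can reliably transmit up to 0.0183 bits of information per channel use.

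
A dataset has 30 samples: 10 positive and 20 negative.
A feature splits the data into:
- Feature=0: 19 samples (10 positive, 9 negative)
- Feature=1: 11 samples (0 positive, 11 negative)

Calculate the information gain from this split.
0.2862 bits

Information Gain = H(Y) - H(Y|Feature)

Before split:
P(positive) = 10/30 = 0.3333
H(Y) = 0.9183 bits

After split:
Feature=0: H = 0.9980 bits (weight = 19/30)
Feature=1: H = 0.0000 bits (weight = 11/30)
H(Y|Feature) = (19/30)×0.9980 + (11/30)×0.0000 = 0.6321 bits

Information Gain = 0.9183 - 0.6321 = 0.2862 bits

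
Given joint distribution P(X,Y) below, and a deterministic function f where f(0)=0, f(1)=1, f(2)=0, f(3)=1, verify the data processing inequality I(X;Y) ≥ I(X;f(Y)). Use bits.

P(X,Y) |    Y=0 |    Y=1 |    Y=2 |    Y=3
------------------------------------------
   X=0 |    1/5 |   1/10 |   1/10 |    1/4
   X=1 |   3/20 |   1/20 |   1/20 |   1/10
I(X;Y) = 0.0117, I(X;f(Y)) = 0.0079, inequality holds: 0.0117 ≥ 0.0079

Data Processing Inequality: For any Markov chain X → Y → Z, we have I(X;Y) ≥ I(X;Z).

Here Z = f(Y) is a deterministic function of Y, forming X → Y → Z.

Original I(X;Y) = 0.0117 bits

After applying f:
P(X,Z) where Z=f(Y):
- P(X,Z=0) = P(X,Y=0) + P(X,Y=2)
- P(X,Z=1) = P(X,Y=1) + P(X,Y=3)

I(X;Z) = I(X;f(Y)) = 0.0079 bits

Verification: 0.0117 ≥ 0.0079 ✓

Information cannot be created by processing; the function f can only lose information about X.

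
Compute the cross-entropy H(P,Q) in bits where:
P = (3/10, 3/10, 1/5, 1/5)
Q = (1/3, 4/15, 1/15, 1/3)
2.1459 bits

Cross-entropy: H(P,Q) = -Σ p(x) log q(x)

Alternatively: H(P,Q) = H(P) + D_KL(P||Q)
H(P) = 1.9710 bits
D_KL(P||Q) = 0.1750 bits

H(P,Q) = 1.9710 + 0.1750 = 2.1459 bits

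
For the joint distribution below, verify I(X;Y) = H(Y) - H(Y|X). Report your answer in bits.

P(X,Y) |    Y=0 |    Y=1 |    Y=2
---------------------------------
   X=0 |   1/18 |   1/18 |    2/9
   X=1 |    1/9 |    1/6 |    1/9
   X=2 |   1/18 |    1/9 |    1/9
I(X;Y) = 0.0852 bits

Mutual information has multiple equivalent forms:
- I(X;Y) = H(X) - H(X|Y)
- I(X;Y) = H(Y) - H(Y|X)
- I(X;Y) = H(X) + H(Y) - H(X,Y)

Computing all quantities:
H(X) = 1.5715, H(Y) = 1.5305, H(X,Y) = 3.0169
H(X|Y) = 1.4864, H(Y|X) = 1.4453

Verification:
H(X) - H(X|Y) = 1.5715 - 1.4864 = 0.0852
H(Y) - H(Y|X) = 1.5305 - 1.4453 = 0.0852
H(X) + H(Y) - H(X,Y) = 1.5715 + 1.5305 - 3.0169 = 0.0852

All forms give I(X;Y) = 0.0852 bits. ✓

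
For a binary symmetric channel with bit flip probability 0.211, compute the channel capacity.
0.2566 bits

For a binary symmetric channel (BSC) with error probability p:
Capacity C = 1 - H(p) bits per symbol

where H(p) = -p log₂(p) - (1-p) log₂(1-p) is the binary entropy function.

H(0.211) = 0.7434 bits
C = 1 - 0.7434 = 0.2566 bits per symbol

This means we can reliably transmit up to 0.2566 bits of information per channel use.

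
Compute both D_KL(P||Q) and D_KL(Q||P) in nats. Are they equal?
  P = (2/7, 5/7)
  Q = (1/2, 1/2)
D_KL(P||Q) = 0.0949, D_KL(Q||P) = 0.1015

KL divergence is not symmetric: D_KL(P||Q) ≠ D_KL(Q||P) in general.

D_KL(P||Q) = 0.0949 nats
D_KL(Q||P) = 0.1015 nats

No, they are not equal!

This asymmetry is why KL divergence is not a true distance metric.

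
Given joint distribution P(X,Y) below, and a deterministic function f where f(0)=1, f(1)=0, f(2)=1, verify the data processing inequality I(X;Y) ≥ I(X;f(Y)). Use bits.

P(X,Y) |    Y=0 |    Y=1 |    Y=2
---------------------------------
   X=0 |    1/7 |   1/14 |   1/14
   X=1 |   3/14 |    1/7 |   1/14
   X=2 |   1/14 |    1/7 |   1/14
I(X;Y) = 0.0481, I(X;f(Y)) = 0.0292, inequality holds: 0.0481 ≥ 0.0292

Data Processing Inequality: For any Markov chain X → Y → Z, we have I(X;Y) ≥ I(X;Z).

Here Z = f(Y) is a deterministic function of Y, forming X → Y → Z.

Original I(X;Y) = 0.0481 bits

After applying f:
P(X,Z) where Z=f(Y):
- P(X,Z=0) = P(X,Y=1)
- P(X,Z=1) = P(X,Y=0) + P(X,Y=2)

I(X;Z) = I(X;f(Y)) = 0.0292 bits

Verification: 0.0481 ≥ 0.0292 ✓

Information cannot be created by processing; the function f can only lose information about X.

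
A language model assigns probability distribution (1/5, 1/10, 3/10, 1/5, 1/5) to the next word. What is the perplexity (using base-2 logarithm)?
4.7451

Perplexity is 2^H (or exp(H) for natural log).

First, H = -Σ p log p = 2.2464 bits
Perplexity = 2^2.2464 = 4.7451

Interpretation: The model's uncertainty is equivalent to choosing uniformly among 4.7 options.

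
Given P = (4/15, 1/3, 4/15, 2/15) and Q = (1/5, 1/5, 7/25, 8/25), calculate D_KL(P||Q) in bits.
0.1692 bits

KL divergence: D_KL(P||Q) = Σ p(x) log(p(x)/q(x))

Computing term by term:
  x=0: 4/15 × log_2[(4/15)/(1/5)] = 4/15 × 0.4150 = 0.1107
  x=1: 1/3 × log_2[(1/3)/(1/5)] = 1/3 × 0.7370 = 0.2457
  x=2: 4/15 × log_2[(4/15)/(7/25)] = 4/15 × -0.0704 = -0.0188
  x=3: 2/15 × log_2[(2/15)/(8/25)] = 2/15 × -1.2630 = -0.1684

D_KL(P||Q) = 0.1692 bits

Note: KL divergence is always non-negative and equals 0 iff P = Q.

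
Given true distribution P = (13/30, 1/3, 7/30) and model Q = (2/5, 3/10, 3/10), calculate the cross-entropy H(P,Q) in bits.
1.5571 bits

Cross-entropy: H(P,Q) = -Σ p(x) log q(x)

Alternatively: H(P,Q) = H(P) + D_KL(P||Q)
H(P) = 1.5410 bits
D_KL(P||Q) = 0.0161 bits

H(P,Q) = 1.5410 + 0.0161 = 1.5571 bits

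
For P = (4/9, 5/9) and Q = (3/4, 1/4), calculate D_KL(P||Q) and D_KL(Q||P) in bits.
D_KL(P||Q) = 0.3045, D_KL(Q||P) = 0.2782

KL divergence is not symmetric: D_KL(P||Q) ≠ D_KL(Q||P) in general.

D_KL(P||Q) = 0.3045 bits
D_KL(Q||P) = 0.2782 bits

No, they are not equal!

This asymmetry is why KL divergence is not a true distance metric.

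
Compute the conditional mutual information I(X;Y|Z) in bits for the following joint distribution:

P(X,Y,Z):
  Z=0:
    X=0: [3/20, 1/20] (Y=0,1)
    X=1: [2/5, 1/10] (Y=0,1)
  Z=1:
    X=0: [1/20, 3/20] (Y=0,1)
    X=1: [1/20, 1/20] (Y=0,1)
0.0147 bits

Conditional mutual information: I(X;Y|Z) = H(X|Z) + H(Y|Z) - H(X,Y|Z)

H(Z) = 0.8813
H(X,Z) = 1.7610 → H(X|Z) = 0.8797
H(Y,Z) = 1.6815 → H(Y|Z) = 0.8002
H(X,Y,Z) = 2.5464 → H(X,Y|Z) = 1.6651

I(X;Y|Z) = 0.8797 + 0.8002 - 1.6651 = 0.0147 bits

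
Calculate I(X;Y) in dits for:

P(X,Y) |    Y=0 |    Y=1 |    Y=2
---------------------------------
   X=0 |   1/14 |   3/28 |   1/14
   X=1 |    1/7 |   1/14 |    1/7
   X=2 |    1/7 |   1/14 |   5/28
0.0121 dits

Mutual information: I(X;Y) = H(X) + H(Y) - H(X,Y)

Marginals:
P(X) = (1/4, 5/14, 11/28), H(X) = 0.4696 dits
P(Y) = (5/14, 1/4, 11/28), H(Y) = 0.4696 dits

Joint entropy: H(X,Y) = 0.9272 dits

I(X;Y) = 0.4696 + 0.4696 - 0.9272 = 0.0121 dits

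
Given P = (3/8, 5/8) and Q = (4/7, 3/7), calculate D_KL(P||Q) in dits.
0.0338 dits

KL divergence: D_KL(P||Q) = Σ p(x) log(p(x)/q(x))

Computing term by term:
  x=0: 3/8 × log_10[(3/8)/(4/7)] = 3/8 × -0.1829 = -0.0686
  x=1: 5/8 × log_10[(5/8)/(3/7)] = 5/8 × 0.1639 = 0.1024

D_KL(P||Q) = 0.0338 dits

Note: KL divergence is always non-negative and equals 0 iff P = Q.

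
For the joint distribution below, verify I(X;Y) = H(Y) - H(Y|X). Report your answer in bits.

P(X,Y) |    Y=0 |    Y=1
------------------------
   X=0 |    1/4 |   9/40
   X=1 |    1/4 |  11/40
I(X;Y) = 0.0018 bits

Mutual information has multiple equivalent forms:
- I(X;Y) = H(X) - H(X|Y)
- I(X;Y) = H(Y) - H(Y|X)
- I(X;Y) = H(X) + H(Y) - H(X,Y)

Computing all quantities:
H(X) = 0.9982, H(Y) = 1.0000, H(X,Y) = 1.9964
H(X|Y) = 0.9964, H(Y|X) = 0.9982

Verification:
H(X) - H(X|Y) = 0.9982 - 0.9964 = 0.0018
H(Y) - H(Y|X) = 1.0000 - 0.9982 = 0.0018
H(X) + H(Y) - H(X,Y) = 0.9982 + 1.0000 - 1.9964 = 0.0018

All forms give I(X;Y) = 0.0018 bits. ✓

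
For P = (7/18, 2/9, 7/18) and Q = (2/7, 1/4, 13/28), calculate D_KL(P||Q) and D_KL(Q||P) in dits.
D_KL(P||Q) = 0.0108, D_KL(Q||P) = 0.0103

KL divergence is not symmetric: D_KL(P||Q) ≠ D_KL(Q||P) in general.

D_KL(P||Q) = 0.0108 dits
D_KL(Q||P) = 0.0103 dits

No, they are not equal!

This asymmetry is why KL divergence is not a true distance metric.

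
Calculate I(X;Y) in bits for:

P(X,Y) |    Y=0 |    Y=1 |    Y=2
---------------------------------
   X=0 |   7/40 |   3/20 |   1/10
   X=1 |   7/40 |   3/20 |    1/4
0.0316 bits

Mutual information: I(X;Y) = H(X) + H(Y) - H(X,Y)

Marginals:
P(X) = (17/40, 23/40), H(X) = 0.9837 bits
P(Y) = (7/20, 3/10, 7/20), H(Y) = 1.5813 bits

Joint entropy: H(X,Y) = 2.5334 bits

I(X;Y) = 0.9837 + 1.5813 - 2.5334 = 0.0316 bits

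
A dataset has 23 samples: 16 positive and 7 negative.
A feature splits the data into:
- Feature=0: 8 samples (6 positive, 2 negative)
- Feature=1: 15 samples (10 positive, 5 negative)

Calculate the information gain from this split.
0.0055 bits

Information Gain = H(Y) - H(Y|Feature)

Before split:
P(positive) = 16/23 = 0.6957
H(Y) = 0.8865 bits

After split:
Feature=0: H = 0.8113 bits (weight = 8/23)
Feature=1: H = 0.9183 bits (weight = 15/23)
H(Y|Feature) = (8/23)×0.8113 + (15/23)×0.9183 = 0.8811 bits

Information Gain = 0.8865 - 0.8811 = 0.0055 bits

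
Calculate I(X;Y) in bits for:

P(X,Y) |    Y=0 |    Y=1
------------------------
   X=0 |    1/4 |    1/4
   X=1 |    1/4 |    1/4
0.0000 bits

Mutual information: I(X;Y) = H(X) + H(Y) - H(X,Y)

Marginals:
P(X) = (1/2, 1/2), H(X) = 1.0000 bits
P(Y) = (1/2, 1/2), H(Y) = 1.0000 bits

Joint entropy: H(X,Y) = 2.0000 bits

I(X;Y) = 1.0000 + 1.0000 - 2.0000 = 0.0000 bits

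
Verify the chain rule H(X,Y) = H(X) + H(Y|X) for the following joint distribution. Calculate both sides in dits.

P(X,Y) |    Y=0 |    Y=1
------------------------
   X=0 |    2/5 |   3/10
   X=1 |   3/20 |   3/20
H(X,Y) = 0.5632, H(X) = 0.2653, H(Y|X) = 0.2979 (all in dits)

Chain rule: H(X,Y) = H(X) + H(Y|X)

Left side — joint entropy directly:
H(X,Y) = -Σ p(x,y) log p(x,y) = 0.5632 dits

Right side — compute H(Y|X) from the conditional distributions:
P(X) = (7/10, 3/10), so H(X) = 0.2653 dits
H(Y|X) = Σ_x P(X=x) · H(Y|X=x):
  P(Y|X=0) = (4/7, 3/7), H(Y|X=0) = 0.2966, weight P(X=0) = 7/10
  P(Y|X=1) = (1/2, 1/2), H(Y|X=1) = 0.3010, weight P(X=1) = 3/10
H(Y|X) = 0.2979 dits

H(X) + H(Y|X) = 0.2653 + 0.2979 = 0.5632 dits

Both sides equal 0.5632 dits. ✓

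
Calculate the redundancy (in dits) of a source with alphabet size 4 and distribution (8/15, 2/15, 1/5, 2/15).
0.0833 dits

Redundancy measures how far a source is from maximum entropy:
R = H_max - H(X)

Maximum entropy for 4 symbols: H_max = log_10(4) = 0.6021 dits
Actual entropy: H(X) = 0.5187 dits
Redundancy: R = 0.6021 - 0.5187 = 0.0833 dits

This redundancy represents potential for compression: the source could be compressed by 0.0833 dits per symbol.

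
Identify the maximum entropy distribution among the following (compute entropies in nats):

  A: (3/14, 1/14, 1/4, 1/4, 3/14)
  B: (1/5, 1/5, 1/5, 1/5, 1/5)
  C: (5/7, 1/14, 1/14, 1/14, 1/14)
B

For a discrete distribution over n outcomes, entropy is maximized by the uniform distribution.

Computing entropies:
H(A) = 1.5418 nats
H(B) = 1.6094 nats
H(C) = 0.9944 nats

The uniform distribution (where all probabilities equal 1/5) achieves the maximum entropy of log_e(5) = 1.6094 nats.

Distribution B has the highest entropy.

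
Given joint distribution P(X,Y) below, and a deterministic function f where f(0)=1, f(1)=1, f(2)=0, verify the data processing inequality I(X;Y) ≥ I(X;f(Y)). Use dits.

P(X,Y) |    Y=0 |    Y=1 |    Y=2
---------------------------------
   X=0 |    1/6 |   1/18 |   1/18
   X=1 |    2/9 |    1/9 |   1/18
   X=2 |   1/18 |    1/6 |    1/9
I(X;Y) = 0.0383, I(X;f(Y)) = 0.0083, inequality holds: 0.0383 ≥ 0.0083

Data Processing Inequality: For any Markov chain X → Y → Z, we have I(X;Y) ≥ I(X;Z).

Here Z = f(Y) is a deterministic function of Y, forming X → Y → Z.

Original I(X;Y) = 0.0383 dits

After applying f:
P(X,Z) where Z=f(Y):
- P(X,Z=0) = P(X,Y=2)
- P(X,Z=1) = P(X,Y=0) + P(X,Y=1)

I(X;Z) = I(X;f(Y)) = 0.0083 dits

Verification: 0.0383 ≥ 0.0083 ✓

Information cannot be created by processing; the function f can only lose information about X.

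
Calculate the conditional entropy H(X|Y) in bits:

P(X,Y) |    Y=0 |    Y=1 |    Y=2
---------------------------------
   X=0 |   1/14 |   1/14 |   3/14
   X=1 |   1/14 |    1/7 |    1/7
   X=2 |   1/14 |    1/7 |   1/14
1.5085 bits

Using the chain rule: H(X|Y) = H(X,Y) - H(Y)

First, compute H(X,Y) = 3.0391 bits

Marginal P(Y) = (3/14, 5/14, 3/7)
H(Y) = 1.5306 bits

H(X|Y) = H(X,Y) - H(Y) = 3.0391 - 1.5306 = 1.5085 bits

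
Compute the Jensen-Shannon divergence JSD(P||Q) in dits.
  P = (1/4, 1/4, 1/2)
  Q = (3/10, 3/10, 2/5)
0.0022 dits

Jensen-Shannon divergence is:
JSD(P||Q) = 0.5 × D_KL(P||M) + 0.5 × D_KL(Q||M)
where M = 0.5 × (P + Q) is the mixture distribution.

M = 0.5 × (1/4, 1/4, 1/2) + 0.5 × (3/10, 3/10, 2/5) = (11/40, 11/40, 9/20)

D_KL(P||M) = 0.0022 dits
D_KL(Q||M) = 0.0022 dits

JSD(P||Q) = 0.5 × 0.0022 + 0.5 × 0.0022 = 0.0022 dits

Unlike KL divergence, JSD is symmetric and bounded: 0 ≤ JSD ≤ log(2).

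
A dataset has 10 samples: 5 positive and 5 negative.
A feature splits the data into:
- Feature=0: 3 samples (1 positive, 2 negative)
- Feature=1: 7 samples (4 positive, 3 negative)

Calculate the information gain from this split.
0.0349 bits

Information Gain = H(Y) - H(Y|Feature)

Before split:
P(positive) = 5/10 = 0.5000
H(Y) = 1.0000 bits

After split:
Feature=0: H = 0.9183 bits (weight = 3/10)
Feature=1: H = 0.9852 bits (weight = 7/10)
H(Y|Feature) = (3/10)×0.9183 + (7/10)×0.9852 = 0.9651 bits

Information Gain = 1.0000 - 0.9651 = 0.0349 bits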